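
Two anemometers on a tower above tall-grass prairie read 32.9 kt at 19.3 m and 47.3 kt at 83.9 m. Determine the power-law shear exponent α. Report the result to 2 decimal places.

Power law: V₂/V₁ = (z₂/z₁)^α ⇒ α = ln(V₂/V₁) / ln(z₂/z₁)
α = ln(47.3/32.9) / ln(83.9/19.3) = ln(1.4377) / ln(4.3472)
  = 0.36304 / 1.46952 = 0.24704

α ≈ 0.25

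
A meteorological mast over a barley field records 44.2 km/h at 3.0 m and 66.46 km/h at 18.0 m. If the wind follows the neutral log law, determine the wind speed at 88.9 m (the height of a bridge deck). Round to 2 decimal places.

86.30 km/h

Log law: V ∝ ln(z/z₀). From the pair, with r = V₁/V₂ = 0.66506,
ln z₀ = (ln z₁ − r·ln z₂)/(1 − r) = (1.0986 − 0.66506×2.8904)/0.33494 = -2.4591 → z₀ = 0.08551 m
V₃ = V₁ · ln(z₃/z₀)/ln(z₁/z₀) = 44.2 × 6.9467/3.5578 = 86.3021 km/h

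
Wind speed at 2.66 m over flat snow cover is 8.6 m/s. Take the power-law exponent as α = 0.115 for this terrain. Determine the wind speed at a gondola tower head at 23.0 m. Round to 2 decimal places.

11.02 m/s

Power-law profile: V₂ = V₁ · (z₂/z₁)^α
V₂ = 8.6 × (23.0/2.66)^0.115 = 8.6 × (8.6466)^0.115
    = 8.6 × 1.2816 = 11.0214 m/s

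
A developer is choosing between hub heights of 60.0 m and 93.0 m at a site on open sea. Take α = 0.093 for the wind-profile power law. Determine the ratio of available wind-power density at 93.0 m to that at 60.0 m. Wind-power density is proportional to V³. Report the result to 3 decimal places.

Speed ratio: V_B/V_A = (z_B/z_A)^α = (93.0/60.0)^0.093 = (1.5500)^0.093 = 1.04160
Power-density ratio: P_B/P_A = (V_B/V_A)³ = (1.04160)³ = 1.13006

1.130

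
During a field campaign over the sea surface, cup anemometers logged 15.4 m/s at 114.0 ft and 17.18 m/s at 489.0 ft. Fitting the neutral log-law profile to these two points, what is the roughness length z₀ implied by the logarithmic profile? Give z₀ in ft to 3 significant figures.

Log law: V(z) ∝ ln(z/z₀). With r = V₁/V₂ = 15.4/17.18 = 0.89639,
r · ln(z₂/z₀) = ln(z₁/z₀) ⇒ ln z₀ = (ln z₁ − r·ln z₂)/(1 − r)
ln z₀ = (4.73620 − 0.89639×6.19236) / 0.10361 = -7.8621
z₀ = exp(-7.8621) = 0.0003851 ft

z₀ ≈ 0.000385 ft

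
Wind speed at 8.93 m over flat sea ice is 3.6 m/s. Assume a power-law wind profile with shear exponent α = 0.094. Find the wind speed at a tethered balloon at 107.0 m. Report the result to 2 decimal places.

Power-law profile: V₂ = V₁ · (z₂/z₁)^α
V₂ = 3.6 × (107.0/8.93)^0.094 = 3.6 × (11.9821)^0.094
    = 3.6 × 1.2629 = 4.5466 m/s

4.55 m/s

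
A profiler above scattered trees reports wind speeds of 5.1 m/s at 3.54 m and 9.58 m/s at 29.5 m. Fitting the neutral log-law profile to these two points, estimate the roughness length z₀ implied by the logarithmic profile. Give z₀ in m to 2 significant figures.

z₀ ≈ 0.32 m

Log law: V(z) ∝ ln(z/z₀). With r = V₁/V₂ = 5.1/9.58 = 0.53236,
r · ln(z₂/z₀) = ln(z₁/z₀) ⇒ ln z₀ = (ln z₁ − r·ln z₂)/(1 − r)
ln z₀ = (1.26413 − 0.53236×3.38439) / 0.46764 = -1.1496
z₀ = exp(-1.1496) = 0.3168 m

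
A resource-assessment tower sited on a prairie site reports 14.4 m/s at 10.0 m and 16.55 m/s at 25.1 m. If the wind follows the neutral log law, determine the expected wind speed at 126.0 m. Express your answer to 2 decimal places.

20.32 m/s

Log law: V ∝ ln(z/z₀). From the pair, with r = V₁/V₂ = 0.87009,
ln z₀ = (ln z₁ − r·ln z₂)/(1 − r) = (2.3026 − 0.87009×3.2229)/0.12991 = -3.8612 → z₀ = 0.02104 m
V₃ = V₁ · ln(z₃/z₀)/ln(z₁/z₀) = 14.4 × 8.6975/6.1638 = 20.3193 m/s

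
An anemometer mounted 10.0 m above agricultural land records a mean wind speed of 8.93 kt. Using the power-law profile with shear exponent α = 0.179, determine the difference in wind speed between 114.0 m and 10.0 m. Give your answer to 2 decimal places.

Power law: V₂ = V₁ · (z₂/z₁)^α = 8.93 × (11.4000)^0.179 = 13.8050 kt
ΔV = 13.8050 − 8.93 = 4.8750 kt

4.88 kt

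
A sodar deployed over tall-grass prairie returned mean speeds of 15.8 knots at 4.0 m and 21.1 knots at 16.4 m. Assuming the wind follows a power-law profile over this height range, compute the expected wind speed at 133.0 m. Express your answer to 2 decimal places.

32.41 knots

First find α: α = ln(V₂/V₁)/ln(z₂/z₁) = ln(21.1/15.8)/ln(16.4/4.0) = 0.28926/1.41099 = 0.2050
Extrapolate from 16.4 m to 133.0 m: V₃ = 21.1 × (133.0/16.4)^0.2050 = 21.1 × 1.5359 = 32.4068 knots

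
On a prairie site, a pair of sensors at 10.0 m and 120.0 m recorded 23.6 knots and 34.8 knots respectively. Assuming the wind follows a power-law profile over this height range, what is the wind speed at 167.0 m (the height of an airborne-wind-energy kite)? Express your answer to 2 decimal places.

36.64 knots

First find α: α = ln(V₂/V₁)/ln(z₂/z₁) = ln(34.8/23.6)/ln(120.0/10.0) = 0.38837/2.48491 = 0.1563
Extrapolate from 120.0 m to 167.0 m: V₃ = 34.8 × (167.0/120.0)^0.1563 = 34.8 × 1.0530 = 36.6448 knots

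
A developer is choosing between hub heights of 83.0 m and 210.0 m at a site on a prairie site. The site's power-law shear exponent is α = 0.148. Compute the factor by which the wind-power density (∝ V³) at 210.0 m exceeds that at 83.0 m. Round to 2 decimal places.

Speed ratio: V_B/V_A = (z_B/z_A)^α = (210.0/83.0)^0.148 = (2.5301)^0.148 = 1.14727
Power-density ratio: P_B/P_A = (V_B/V_A)³ = (1.14727)³ = 1.51006

1.51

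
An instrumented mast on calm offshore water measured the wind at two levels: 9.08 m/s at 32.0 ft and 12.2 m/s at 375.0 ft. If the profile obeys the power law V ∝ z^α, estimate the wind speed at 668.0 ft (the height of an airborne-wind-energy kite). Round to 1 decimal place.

13.1 m/s

First find α: α = ln(V₂/V₁)/ln(z₂/z₁) = ln(12.2/9.08)/ln(375.0/32.0) = 0.29536/2.46119 = 0.1200
Extrapolate from 375.0 ft to 668.0 ft: V₃ = 12.2 × (668.0/375.0)^0.1200 = 12.2 × 1.0717 = 13.0753 m/s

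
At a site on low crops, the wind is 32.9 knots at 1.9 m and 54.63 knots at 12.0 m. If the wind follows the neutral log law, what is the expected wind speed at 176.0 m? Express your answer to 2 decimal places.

Log law: V ∝ ln(z/z₀). From the pair, with r = V₁/V₂ = 0.60223,
ln z₀ = (ln z₁ − r·ln z₂)/(1 − r) = (0.6419 − 0.60223×2.4849)/0.39777 = -2.1486 → z₀ = 0.1166 m
V₃ = V₁ · ln(z₃/z₀)/ln(z₁/z₀) = 32.9 × 7.3191/2.7904 = 86.2936 knots

86.29 knots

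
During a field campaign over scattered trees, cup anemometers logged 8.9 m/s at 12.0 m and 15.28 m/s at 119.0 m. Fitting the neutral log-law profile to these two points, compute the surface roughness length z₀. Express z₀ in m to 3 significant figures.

z₀ ≈ 0.489 m

Log law: V(z) ∝ ln(z/z₀). With r = V₁/V₂ = 8.9/15.28 = 0.58246,
r · ln(z₂/z₀) = ln(z₁/z₀) ⇒ ln z₀ = (ln z₁ − r·ln z₂)/(1 − r)
ln z₀ = (2.48491 − 0.58246×4.77912) / 0.41754 = -0.7155
z₀ = exp(-0.7155) = 0.4890 m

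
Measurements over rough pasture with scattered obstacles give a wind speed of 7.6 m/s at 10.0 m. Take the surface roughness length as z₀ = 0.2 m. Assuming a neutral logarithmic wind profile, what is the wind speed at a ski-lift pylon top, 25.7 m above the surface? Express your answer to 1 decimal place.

9.4 m/s

Log law: V(z) ∝ ln(z/z₀), so V₂/V₁ = ln(z₂/z₀) / ln(z₁/z₀).
ln(25.7/0.2) = 4.8559, ln(10.0/0.2) = 3.9120
V₂ = 7.6 × 4.8559/3.9120 = 7.6 × 1.2413 = 9.4338 m/s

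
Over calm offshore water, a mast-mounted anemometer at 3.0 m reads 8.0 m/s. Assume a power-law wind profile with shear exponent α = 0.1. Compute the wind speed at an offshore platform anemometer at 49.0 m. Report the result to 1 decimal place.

Power-law profile: V₂ = V₁ · (z₂/z₁)^α
V₂ = 8.0 × (49.0/3.0)^0.1 = 8.0 × (16.3333)^0.1
    = 8.0 × 1.3222 = 10.5779 m/s

10.6 m/s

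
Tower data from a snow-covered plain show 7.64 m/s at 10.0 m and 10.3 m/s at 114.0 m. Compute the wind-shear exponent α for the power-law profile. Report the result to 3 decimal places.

α ≈ 0.123

Power law: V₂/V₁ = (z₂/z₁)^α ⇒ α = ln(V₂/V₁) / ln(z₂/z₁)
α = ln(10.3/7.64) / ln(114.0/10.0) = ln(1.3482) / ln(11.4000)
  = 0.29875 / 2.43361 = 0.12276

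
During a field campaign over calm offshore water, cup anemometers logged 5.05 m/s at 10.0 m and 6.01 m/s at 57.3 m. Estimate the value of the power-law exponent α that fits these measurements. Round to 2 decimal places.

Power law: V₂/V₁ = (z₂/z₁)^α ⇒ α = ln(V₂/V₁) / ln(z₂/z₁)
α = ln(6.01/5.05) / ln(57.3/10.0) = ln(1.1901) / ln(5.7300)
  = 0.17404 / 1.74572 = 0.09969

α ≈ 0.10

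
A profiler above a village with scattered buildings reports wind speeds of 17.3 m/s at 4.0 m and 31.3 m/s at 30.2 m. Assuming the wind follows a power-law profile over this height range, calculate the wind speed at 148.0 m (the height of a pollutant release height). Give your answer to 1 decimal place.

First find α: α = ln(V₂/V₁)/ln(z₂/z₁) = ln(31.3/17.3)/ln(30.2/4.0) = 0.59291/2.02155 = 0.2933
Extrapolate from 30.2 m to 148.0 m: V₃ = 31.3 × (148.0/30.2)^0.2933 = 31.3 × 1.5939 = 49.8877 m/s

49.9 m/s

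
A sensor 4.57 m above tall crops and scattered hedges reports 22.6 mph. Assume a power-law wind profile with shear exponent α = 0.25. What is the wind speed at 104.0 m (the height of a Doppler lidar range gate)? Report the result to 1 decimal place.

49.4 mph

Power-law profile: V₂ = V₁ · (z₂/z₁)^α
V₂ = 22.6 × (104.0/4.57)^0.25 = 22.6 × (22.7571)^0.25
    = 22.6 × 2.1841 = 49.3614 mph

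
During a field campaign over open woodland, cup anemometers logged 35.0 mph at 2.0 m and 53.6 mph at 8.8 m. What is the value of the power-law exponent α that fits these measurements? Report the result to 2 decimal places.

Power law: V₂/V₁ = (z₂/z₁)^α ⇒ α = ln(V₂/V₁) / ln(z₂/z₁)
α = ln(53.6/35.0) / ln(8.8/2.0) = ln(1.5314) / ln(4.4000)
  = 0.42620 / 1.48160 = 0.28766

α ≈ 0.29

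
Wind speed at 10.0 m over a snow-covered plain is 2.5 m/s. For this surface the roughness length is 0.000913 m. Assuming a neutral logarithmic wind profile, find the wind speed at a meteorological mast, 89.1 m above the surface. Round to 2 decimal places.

Log law: V(z) ∝ ln(z/z₀), so V₂/V₁ = ln(z₂/z₀) / ln(z₁/z₀).
ln(89.1/0.000913) = 11.4885, ln(10.0/0.000913) = 9.3014
V₂ = 2.5 × 11.4885/9.3014 = 2.5 × 1.2351 = 3.0879 m/s

3.09 m/s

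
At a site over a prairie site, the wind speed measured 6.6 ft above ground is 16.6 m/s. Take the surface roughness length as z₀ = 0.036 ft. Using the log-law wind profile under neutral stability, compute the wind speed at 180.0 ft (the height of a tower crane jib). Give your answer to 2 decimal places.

27.13 m/s

Log law: V(z) ∝ ln(z/z₀), so V₂/V₁ = ln(z₂/z₀) / ln(z₁/z₀).
ln(180.0/0.036) = 8.5172, ln(6.6/0.036) = 5.2113
V₂ = 16.6 × 8.5172/5.2113 = 16.6 × 1.6344 = 27.1305 m/s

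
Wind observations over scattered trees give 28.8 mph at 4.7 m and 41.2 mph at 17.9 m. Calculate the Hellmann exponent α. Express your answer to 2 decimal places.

Power law: V₂/V₁ = (z₂/z₁)^α ⇒ α = ln(V₂/V₁) / ln(z₂/z₁)
α = ln(41.2/28.8) / ln(17.9/4.7) = ln(1.4306) / ln(3.8085)
  = 0.35806 / 1.33724 = 0.26776

α ≈ 0.27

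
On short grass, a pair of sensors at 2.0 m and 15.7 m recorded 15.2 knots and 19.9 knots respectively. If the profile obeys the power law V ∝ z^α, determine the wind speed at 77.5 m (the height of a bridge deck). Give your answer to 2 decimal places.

First find α: α = ln(V₂/V₁)/ln(z₂/z₁) = ln(19.9/15.2)/ln(15.7/2.0) = 0.26942/2.06051 = 0.1308
Extrapolate from 15.7 m to 77.5 m: V₃ = 19.9 × (77.5/15.7)^0.1308 = 19.9 × 1.2322 = 24.5199 knots

24.52 knots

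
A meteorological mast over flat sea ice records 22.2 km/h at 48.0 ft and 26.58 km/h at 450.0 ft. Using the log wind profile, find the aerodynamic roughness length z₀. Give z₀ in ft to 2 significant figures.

Log law: V(z) ∝ ln(z/z₀). With r = V₁/V₂ = 22.2/26.58 = 0.83521,
r · ln(z₂/z₀) = ln(z₁/z₀) ⇒ ln z₀ = (ln z₁ − r·ln z₂)/(1 − r)
ln z₀ = (3.87120 − 0.83521×6.10925) / 0.16479 = -7.4723
z₀ = exp(-7.4723) = 0.0005686 ft

z₀ ≈ 0.00057 ft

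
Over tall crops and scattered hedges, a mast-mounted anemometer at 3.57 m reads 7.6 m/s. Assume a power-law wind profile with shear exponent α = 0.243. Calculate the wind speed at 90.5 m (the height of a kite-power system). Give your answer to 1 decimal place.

Power-law profile: V₂ = V₁ · (z₂/z₁)^α
V₂ = 7.6 × (90.5/3.57)^0.243 = 7.6 × (25.3501)^0.243
    = 7.6 × 2.1936 = 16.6717 m/s

16.7 m/s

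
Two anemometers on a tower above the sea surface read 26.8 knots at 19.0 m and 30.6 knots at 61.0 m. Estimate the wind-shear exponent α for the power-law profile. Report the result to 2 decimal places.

α ≈ 0.11

Power law: V₂/V₁ = (z₂/z₁)^α ⇒ α = ln(V₂/V₁) / ln(z₂/z₁)
α = ln(30.6/26.8) / ln(61.0/19.0) = ln(1.1418) / ln(3.2105)
  = 0.13260 / 1.16643 = 0.11368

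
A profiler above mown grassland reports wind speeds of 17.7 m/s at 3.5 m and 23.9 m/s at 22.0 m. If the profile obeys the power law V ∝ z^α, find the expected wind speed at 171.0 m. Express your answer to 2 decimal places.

33.41 m/s

First find α: α = ln(V₂/V₁)/ln(z₂/z₁) = ln(23.9/17.7)/ln(22.0/3.5) = 0.30031/1.83828 = 0.1634
Extrapolate from 22.0 m to 171.0 m: V₃ = 23.9 × (171.0/22.0)^0.1634 = 23.9 × 1.3979 = 33.4109 m/s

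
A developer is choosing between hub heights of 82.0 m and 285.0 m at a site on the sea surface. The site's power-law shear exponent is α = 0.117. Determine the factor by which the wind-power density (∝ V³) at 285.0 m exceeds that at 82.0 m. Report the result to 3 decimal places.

Speed ratio: V_B/V_A = (z_B/z_A)^α = (285.0/82.0)^0.117 = (3.4756)^0.117 = 1.15691
Power-density ratio: P_B/P_A = (V_B/V_A)³ = (1.15691)³ = 1.54847

1.548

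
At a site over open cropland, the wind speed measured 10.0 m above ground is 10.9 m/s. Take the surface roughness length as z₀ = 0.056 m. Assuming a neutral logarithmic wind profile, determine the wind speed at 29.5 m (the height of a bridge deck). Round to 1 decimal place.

13.2 m/s

Log law: V(z) ∝ ln(z/z₀), so V₂/V₁ = ln(z₂/z₀) / ln(z₁/z₀).
ln(29.5/0.056) = 6.2668, ln(10.0/0.056) = 5.1850
V₂ = 10.9 × 6.2668/5.1850 = 10.9 × 1.2086 = 13.1742 m/s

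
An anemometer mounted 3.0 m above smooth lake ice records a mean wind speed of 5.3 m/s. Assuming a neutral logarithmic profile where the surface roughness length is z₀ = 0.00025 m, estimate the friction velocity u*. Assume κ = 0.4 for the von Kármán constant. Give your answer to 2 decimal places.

Log law: V(z) = (u*/κ) · ln(z/z₀) ⇒ u* = κ · V / ln(z/z₀)
u* = 0.4 × 5.3 / ln(3.0/0.00025) = 0.4 × 5.3 / 9.3927
   = 2.1200 / 9.3927 = 0.2257 m/s

u* ≈ 0.23 m/s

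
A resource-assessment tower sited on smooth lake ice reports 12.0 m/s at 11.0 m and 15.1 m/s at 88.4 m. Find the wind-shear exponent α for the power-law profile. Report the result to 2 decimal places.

Power law: V₂/V₁ = (z₂/z₁)^α ⇒ α = ln(V₂/V₁) / ln(z₂/z₁)
α = ln(15.1/12.0) / ln(88.4/11.0) = ln(1.2583) / ln(8.0364)
  = 0.22979 / 2.08398 = 0.11026

α ≈ 0.11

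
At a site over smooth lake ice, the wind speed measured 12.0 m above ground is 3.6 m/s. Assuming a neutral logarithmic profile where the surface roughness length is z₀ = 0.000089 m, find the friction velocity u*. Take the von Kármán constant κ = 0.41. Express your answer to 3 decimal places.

u* ≈ 0.125 m/s

Log law: V(z) = (u*/κ) · ln(z/z₀) ⇒ u* = κ · V / ln(z/z₀)
u* = 0.41 × 3.6 / ln(12.0/0.000089) = 0.41 × 3.6 / 11.8118
   = 1.4760 / 11.8118 = 0.1250 m/s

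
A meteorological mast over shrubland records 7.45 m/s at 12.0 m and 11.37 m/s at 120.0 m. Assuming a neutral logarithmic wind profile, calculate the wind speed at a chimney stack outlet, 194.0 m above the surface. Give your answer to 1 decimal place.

12.2 m/s

Log law: V ∝ ln(z/z₀). From the pair, with r = V₁/V₂ = 0.65523,
ln z₀ = (ln z₁ − r·ln z₂)/(1 − r) = (2.4849 − 0.65523×4.7875)/0.34477 = -1.8912 → z₀ = 0.1509 m
V₃ = V₁ · ln(z₃/z₀)/ln(z₁/z₀) = 7.45 × 7.1590/4.3761 = 12.1878 m/s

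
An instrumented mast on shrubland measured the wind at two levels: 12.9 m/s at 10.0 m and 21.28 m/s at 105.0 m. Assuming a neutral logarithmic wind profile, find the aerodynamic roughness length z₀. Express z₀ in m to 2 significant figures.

z₀ ≈ 0.27 m

Log law: V(z) ∝ ln(z/z₀). With r = V₁/V₂ = 12.9/21.28 = 0.60620,
r · ln(z₂/z₀) = ln(z₁/z₀) ⇒ ln z₀ = (ln z₁ − r·ln z₂)/(1 − r)
ln z₀ = (2.30259 − 0.60620×4.65396) / 0.39380 = -1.3171
z₀ = exp(-1.3171) = 0.2679 m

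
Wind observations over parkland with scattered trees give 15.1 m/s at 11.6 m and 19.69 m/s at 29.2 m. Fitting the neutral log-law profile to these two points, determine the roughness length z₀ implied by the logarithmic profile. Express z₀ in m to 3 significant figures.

z₀ ≈ 0.557 m

Log law: V(z) ∝ ln(z/z₀). With r = V₁/V₂ = 15.1/19.69 = 0.76689,
r · ln(z₂/z₀) = ln(z₁/z₀) ⇒ ln z₀ = (ln z₁ − r·ln z₂)/(1 − r)
ln z₀ = (2.45101 − 0.76689×3.37417) / 0.23311 = -0.5860
z₀ = exp(-0.5860) = 0.5566 m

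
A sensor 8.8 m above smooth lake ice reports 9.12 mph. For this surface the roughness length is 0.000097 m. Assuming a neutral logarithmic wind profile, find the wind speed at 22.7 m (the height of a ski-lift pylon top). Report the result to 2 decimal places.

9.88 mph

Log law: V(z) ∝ ln(z/z₀), so V₂/V₁ = ln(z₂/z₀) / ln(z₁/z₀).
ln(22.7/0.000097) = 12.3632, ln(8.8/0.000097) = 11.4156
V₂ = 9.12 × 12.3632/11.4156 = 9.12 × 1.0830 = 9.8771 mph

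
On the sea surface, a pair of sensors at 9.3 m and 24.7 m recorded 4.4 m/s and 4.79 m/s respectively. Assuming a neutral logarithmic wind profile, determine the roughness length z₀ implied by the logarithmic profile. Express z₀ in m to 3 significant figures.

z₀ ≈ 0.000152 m

Log law: V(z) ∝ ln(z/z₀). With r = V₁/V₂ = 4.4/4.79 = 0.91858,
r · ln(z₂/z₀) = ln(z₁/z₀) ⇒ ln z₀ = (ln z₁ − r·ln z₂)/(1 − r)
ln z₀ = (2.23001 − 0.91858×3.20680) / 0.08142 = -8.7902
z₀ = exp(-8.7902) = 0.0001522 m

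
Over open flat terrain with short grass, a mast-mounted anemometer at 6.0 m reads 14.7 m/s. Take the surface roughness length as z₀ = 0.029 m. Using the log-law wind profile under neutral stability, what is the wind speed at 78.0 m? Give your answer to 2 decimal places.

21.77 m/s

Log law: V(z) ∝ ln(z/z₀), so V₂/V₁ = ln(z₂/z₀) / ln(z₁/z₀).
ln(78.0/0.029) = 7.8972, ln(6.0/0.029) = 5.3322
V₂ = 14.7 × 7.8972/5.3322 = 14.7 × 1.4810 = 21.7711 m/s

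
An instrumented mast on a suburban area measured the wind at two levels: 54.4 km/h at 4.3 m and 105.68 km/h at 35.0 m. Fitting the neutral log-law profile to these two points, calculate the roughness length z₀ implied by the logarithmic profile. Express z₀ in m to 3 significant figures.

z₀ ≈ 0.465 m

Log law: V(z) ∝ ln(z/z₀). With r = V₁/V₂ = 54.4/105.68 = 0.51476,
r · ln(z₂/z₀) = ln(z₁/z₀) ⇒ ln z₀ = (ln z₁ − r·ln z₂)/(1 − r)
ln z₀ = (1.45862 − 0.51476×3.55535) / 0.48524 = -0.7657
z₀ = exp(-0.7657) = 0.4650 m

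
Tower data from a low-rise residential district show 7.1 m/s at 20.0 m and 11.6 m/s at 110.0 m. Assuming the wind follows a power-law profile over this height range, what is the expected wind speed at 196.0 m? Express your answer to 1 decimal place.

First find α: α = ln(V₂/V₁)/ln(z₂/z₁) = ln(11.6/7.1)/ln(110.0/20.0) = 0.49091/1.70475 = 0.2880
Extrapolate from 110.0 m to 196.0 m: V₃ = 11.6 × (196.0/110.0)^0.2880 = 11.6 × 1.1810 = 13.6993 m/s

13.7 m/s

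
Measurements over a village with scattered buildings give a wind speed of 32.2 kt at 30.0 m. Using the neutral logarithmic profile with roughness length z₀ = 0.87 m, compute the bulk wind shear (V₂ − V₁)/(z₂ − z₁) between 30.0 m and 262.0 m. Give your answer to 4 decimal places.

Log law: V₂ = V₁ · ln(z₂/z₀)/ln(z₁/z₀) = 32.2 × 5.7076/3.5405 = 51.9099 kt
ΔV/Δz = (51.9099 − 32.2)/(262.0 − 30.0) = 19.7099/232.0000 = 0.08496 kt/m

0.0850 kt/m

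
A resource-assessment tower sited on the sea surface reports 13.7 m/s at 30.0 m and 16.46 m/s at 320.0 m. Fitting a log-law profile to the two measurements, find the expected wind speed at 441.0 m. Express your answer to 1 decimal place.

16.8 m/s

Log law: V ∝ ln(z/z₀). From the pair, with r = V₁/V₂ = 0.83232,
ln z₀ = (ln z₁ − r·ln z₂)/(1 − r) = (3.4012 − 0.83232×5.7683)/0.16768 = -8.3487 → z₀ = 0.0002367 m
V₃ = V₁ · ln(z₃/z₀)/ln(z₁/z₀) = 13.7 × 14.4377/11.7499 = 16.8340 m/s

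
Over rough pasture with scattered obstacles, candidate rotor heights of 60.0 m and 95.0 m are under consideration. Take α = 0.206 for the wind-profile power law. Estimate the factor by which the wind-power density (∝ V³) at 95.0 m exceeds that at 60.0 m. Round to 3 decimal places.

Speed ratio: V_B/V_A = (z_B/z_A)^α = (95.0/60.0)^0.206 = (1.5833)^0.206 = 1.09929
Power-density ratio: P_B/P_A = (V_B/V_A)³ = (1.09929)³ = 1.32842

1.328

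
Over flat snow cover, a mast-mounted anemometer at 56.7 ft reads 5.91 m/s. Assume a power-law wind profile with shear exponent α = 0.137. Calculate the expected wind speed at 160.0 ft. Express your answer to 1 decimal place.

6.8 m/s

Power-law profile: V₂ = V₁ · (z₂/z₁)^α
V₂ = 5.91 × (160.0/56.7)^0.137 = 5.91 × (2.8219)^0.137
    = 5.91 × 1.1527 = 6.8126 m/s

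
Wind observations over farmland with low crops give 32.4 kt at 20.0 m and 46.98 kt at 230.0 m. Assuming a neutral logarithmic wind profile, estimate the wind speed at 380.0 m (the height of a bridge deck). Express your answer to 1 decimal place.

Log law: V ∝ ln(z/z₀). From the pair, with r = V₁/V₂ = 0.68966,
ln z₀ = (ln z₁ − r·ln z₂)/(1 − r) = (2.9957 − 0.68966×5.4381)/0.31034 = -2.4317 → z₀ = 0.08789 m
V₃ = V₁ · ln(z₃/z₀)/ln(z₁/z₀) = 32.4 × 8.3719/5.4274 = 49.9773 kt

50.0 kt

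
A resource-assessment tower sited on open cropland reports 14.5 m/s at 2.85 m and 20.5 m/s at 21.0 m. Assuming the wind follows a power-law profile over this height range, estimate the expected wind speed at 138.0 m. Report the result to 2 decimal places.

First find α: α = ln(V₂/V₁)/ln(z₂/z₁) = ln(20.5/14.5)/ln(21.0/2.85) = 0.34628/1.99720 = 0.1734
Extrapolate from 21.0 m to 138.0 m: V₃ = 20.5 × (138.0/21.0)^0.1734 = 20.5 × 1.3860 = 28.4132 m/s

28.41 m/s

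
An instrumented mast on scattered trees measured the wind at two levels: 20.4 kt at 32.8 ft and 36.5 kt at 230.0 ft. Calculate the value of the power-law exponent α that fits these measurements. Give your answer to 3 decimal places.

Power law: V₂/V₁ = (z₂/z₁)^α ⇒ α = ln(V₂/V₁) / ln(z₂/z₁)
α = ln(36.5/20.4) / ln(230.0/32.8) = ln(1.7892) / ln(7.0122)
  = 0.58178 / 1.94765 = 0.29871

α ≈ 0.299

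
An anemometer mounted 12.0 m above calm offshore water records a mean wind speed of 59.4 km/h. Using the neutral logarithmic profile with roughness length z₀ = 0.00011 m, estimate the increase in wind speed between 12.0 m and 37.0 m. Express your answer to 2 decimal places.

5.77 km/h

Log law: V₂ = V₁ · ln(z₂/z₀)/ln(z₁/z₀) = 59.4 × 12.7259/11.5999 = 65.1660 km/h
ΔV = 65.1660 − 59.4 = 5.7660 km/h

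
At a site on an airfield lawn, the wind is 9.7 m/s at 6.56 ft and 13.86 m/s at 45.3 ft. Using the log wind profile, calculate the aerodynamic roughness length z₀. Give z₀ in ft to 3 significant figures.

Log law: V(z) ∝ ln(z/z₀). With r = V₁/V₂ = 9.7/13.86 = 0.69986,
r · ln(z₂/z₀) = ln(z₁/z₀) ⇒ ln z₀ = (ln z₁ − r·ln z₂)/(1 − r)
ln z₀ = (1.88099 − 0.69986×3.81331) / 0.30014 = -2.6247
z₀ = exp(-2.6247) = 0.07247 ft

z₀ ≈ 0.0725 ft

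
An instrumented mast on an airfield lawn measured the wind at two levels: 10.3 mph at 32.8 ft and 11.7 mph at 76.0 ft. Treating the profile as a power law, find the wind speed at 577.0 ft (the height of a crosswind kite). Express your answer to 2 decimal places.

First find α: α = ln(V₂/V₁)/ln(z₂/z₁) = ln(11.7/10.3)/ln(76.0/32.8) = 0.12744/0.84030 = 0.1517
Extrapolate from 76.0 ft to 577.0 ft: V₃ = 11.7 × (577.0/76.0)^0.1517 = 11.7 × 1.3599 = 15.9113 mph

15.91 mph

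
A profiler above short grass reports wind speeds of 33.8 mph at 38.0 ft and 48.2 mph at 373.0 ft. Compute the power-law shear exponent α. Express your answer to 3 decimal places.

Power law: V₂/V₁ = (z₂/z₁)^α ⇒ α = ln(V₂/V₁) / ln(z₂/z₁)
α = ln(48.2/33.8) / ln(373.0/38.0) = ln(1.4260) / ln(9.8158)
  = 0.35490 / 2.28399 = 0.15539

α ≈ 0.155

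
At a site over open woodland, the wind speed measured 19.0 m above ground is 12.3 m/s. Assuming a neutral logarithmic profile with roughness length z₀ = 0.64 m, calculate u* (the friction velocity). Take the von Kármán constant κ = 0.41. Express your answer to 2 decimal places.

Log law: V(z) = (u*/κ) · ln(z/z₀) ⇒ u* = κ · V / ln(z/z₀)
u* = 0.41 × 12.3 / ln(19.0/0.64) = 0.41 × 12.3 / 3.3907
   = 5.0430 / 3.3907 = 1.4873 m/s

u* ≈ 1.49 m/s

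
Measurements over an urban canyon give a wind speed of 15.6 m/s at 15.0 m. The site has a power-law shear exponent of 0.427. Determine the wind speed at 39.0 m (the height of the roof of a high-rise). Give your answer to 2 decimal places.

23.46 m/s

Power-law profile: V₂ = V₁ · (z₂/z₁)^α
V₂ = 15.6 × (39.0/15.0)^0.427 = 15.6 × (2.6000)^0.427
    = 15.6 × 1.5038 = 23.4595 m/s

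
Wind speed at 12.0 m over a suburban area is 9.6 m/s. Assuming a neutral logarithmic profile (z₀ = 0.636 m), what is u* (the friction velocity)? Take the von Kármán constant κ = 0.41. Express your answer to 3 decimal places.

Log law: V(z) = (u*/κ) · ln(z/z₀) ⇒ u* = κ · V / ln(z/z₀)
u* = 0.41 × 9.6 / ln(12.0/0.636) = 0.41 × 9.6 / 2.9375
   = 3.9360 / 2.9375 = 1.3399 m/s

u* ≈ 1.340 m/s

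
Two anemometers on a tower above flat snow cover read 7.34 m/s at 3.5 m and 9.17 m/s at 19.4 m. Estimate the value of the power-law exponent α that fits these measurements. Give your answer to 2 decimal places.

α ≈ 0.13

Power law: V₂/V₁ = (z₂/z₁)^α ⇒ α = ln(V₂/V₁) / ln(z₂/z₁)
α = ln(9.17/7.34) / ln(19.4/3.5) = ln(1.2493) / ln(5.5429)
  = 0.22260 / 1.71251 = 0.12998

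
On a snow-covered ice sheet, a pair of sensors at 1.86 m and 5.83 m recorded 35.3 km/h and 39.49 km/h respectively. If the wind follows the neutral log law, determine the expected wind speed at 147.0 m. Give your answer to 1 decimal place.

Log law: V ∝ ln(z/z₀). From the pair, with r = V₁/V₂ = 0.89390,
ln z₀ = (ln z₁ − r·ln z₂)/(1 − r) = (0.6206 − 0.89390×1.7630)/0.10610 = -9.0043 → z₀ = 0.0001229 m
V₃ = V₁ · ln(z₃/z₀)/ln(z₁/z₀) = 35.3 × 13.9947/9.6249 = 51.3268 km/h

51.3 km/h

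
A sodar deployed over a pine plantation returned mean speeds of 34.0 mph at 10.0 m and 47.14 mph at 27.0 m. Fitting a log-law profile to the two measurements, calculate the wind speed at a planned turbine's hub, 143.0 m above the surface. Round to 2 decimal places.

Log law: V ∝ ln(z/z₀). From the pair, with r = V₁/V₂ = 0.72126,
ln z₀ = (ln z₁ − r·ln z₂)/(1 − r) = (2.3026 − 0.72126×3.2958)/0.27874 = -0.2675 → z₀ = 0.7653 m
V₃ = V₁ · ln(z₃/z₀)/ln(z₁/z₀) = 34.0 × 5.2303/2.5701 = 69.1933 mph

69.19 mph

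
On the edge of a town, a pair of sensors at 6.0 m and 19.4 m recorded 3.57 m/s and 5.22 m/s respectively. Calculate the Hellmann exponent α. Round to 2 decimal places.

α ≈ 0.32

Power law: V₂/V₁ = (z₂/z₁)^α ⇒ α = ln(V₂/V₁) / ln(z₂/z₁)
α = ln(5.22/3.57) / ln(19.4/6.0) = ln(1.4622) / ln(3.2333)
  = 0.37993 / 1.17351 = 0.32376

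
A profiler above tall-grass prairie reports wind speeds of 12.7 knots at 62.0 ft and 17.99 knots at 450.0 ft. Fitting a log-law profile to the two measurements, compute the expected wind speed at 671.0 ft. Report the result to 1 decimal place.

Log law: V ∝ ln(z/z₀). From the pair, with r = V₁/V₂ = 0.70595,
ln z₀ = (ln z₁ − r·ln z₂)/(1 − r) = (4.1271 − 0.70595×6.1092)/0.29405 = -0.6314 → z₀ = 0.5318 ft
V₃ = V₁ · ln(z₃/z₀)/ln(z₁/z₀) = 12.7 × 7.1402/4.7586 = 19.0563 knots

19.1 knots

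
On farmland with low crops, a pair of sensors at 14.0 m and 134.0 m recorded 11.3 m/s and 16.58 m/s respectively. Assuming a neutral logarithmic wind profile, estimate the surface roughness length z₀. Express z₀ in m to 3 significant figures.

z₀ ≈ 0.111 m

Log law: V(z) ∝ ln(z/z₀). With r = V₁/V₂ = 11.3/16.58 = 0.68154,
r · ln(z₂/z₀) = ln(z₁/z₀) ⇒ ln z₀ = (ln z₁ − r·ln z₂)/(1 − r)
ln z₀ = (2.63906 − 0.68154×4.89784) / 0.31846 = -2.1951
z₀ = exp(-2.1951) = 0.1113 m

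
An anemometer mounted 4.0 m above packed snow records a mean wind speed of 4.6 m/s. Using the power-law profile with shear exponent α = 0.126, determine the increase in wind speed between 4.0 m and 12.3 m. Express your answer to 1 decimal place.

Power law: V₂ = V₁ · (z₂/z₁)^α = 4.6 × (3.0750)^0.126 = 5.2994 m/s
ΔV = 5.2994 − 4.6 = 0.6994 m/s

0.7 m/s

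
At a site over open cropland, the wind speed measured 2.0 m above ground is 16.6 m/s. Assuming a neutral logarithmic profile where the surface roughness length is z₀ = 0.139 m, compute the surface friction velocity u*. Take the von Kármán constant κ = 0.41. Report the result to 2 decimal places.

Log law: V(z) = (u*/κ) · ln(z/z₀) ⇒ u* = κ · V / ln(z/z₀)
u* = 0.41 × 16.6 / ln(2.0/0.139) = 0.41 × 16.6 / 2.6664
   = 6.8060 / 2.6664 = 2.5525 m/s

u* ≈ 2.55 m/s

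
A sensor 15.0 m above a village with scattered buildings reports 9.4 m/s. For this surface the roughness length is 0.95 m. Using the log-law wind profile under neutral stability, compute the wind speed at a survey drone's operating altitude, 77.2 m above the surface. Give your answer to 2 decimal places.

14.98 m/s

Log law: V(z) ∝ ln(z/z₀), so V₂/V₁ = ln(z₂/z₀) / ln(z₁/z₀).
ln(77.2/0.95) = 4.3977, ln(15.0/0.95) = 2.7593
V₂ = 9.4 × 4.3977/2.7593 = 9.4 × 1.5937 = 14.9812 m/s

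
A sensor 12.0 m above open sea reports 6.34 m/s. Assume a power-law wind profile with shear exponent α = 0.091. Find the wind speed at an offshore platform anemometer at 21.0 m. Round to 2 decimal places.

6.67 m/s

Power-law profile: V₂ = V₁ · (z₂/z₁)^α
V₂ = 6.34 × (21.0/12.0)^0.091 = 6.34 × (1.7500)^0.091
    = 6.34 × 1.0522 = 6.6712 m/s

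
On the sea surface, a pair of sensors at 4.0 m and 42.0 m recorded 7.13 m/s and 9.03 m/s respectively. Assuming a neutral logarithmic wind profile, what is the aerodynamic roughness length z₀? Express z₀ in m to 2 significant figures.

z₀ ≈ 0.00059 m

Log law: V(z) ∝ ln(z/z₀). With r = V₁/V₂ = 7.13/9.03 = 0.78959,
r · ln(z₂/z₀) = ln(z₁/z₀) ⇒ ln z₀ = (ln z₁ − r·ln z₂)/(1 − r)
ln z₀ = (1.38629 − 0.78959×3.73767) / 0.21041 = -7.4376
z₀ = exp(-7.4376) = 0.0005887 m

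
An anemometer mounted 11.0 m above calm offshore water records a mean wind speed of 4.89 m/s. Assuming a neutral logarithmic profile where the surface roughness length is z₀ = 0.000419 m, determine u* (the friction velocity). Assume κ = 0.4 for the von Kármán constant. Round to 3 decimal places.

Log law: V(z) = (u*/κ) · ln(z/z₀) ⇒ u* = κ · V / ln(z/z₀)
u* = 0.4 × 4.89 / ln(11.0/0.000419) = 0.4 × 4.89 / 10.1755
   = 1.9560 / 10.1755 = 0.1922 m/s

u* ≈ 0.192 m/s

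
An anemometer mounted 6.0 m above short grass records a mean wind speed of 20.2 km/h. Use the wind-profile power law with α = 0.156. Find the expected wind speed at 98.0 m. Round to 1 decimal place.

Power-law profile: V₂ = V₁ · (z₂/z₁)^α
V₂ = 20.2 × (98.0/6.0)^0.156 = 20.2 × (16.3333)^0.156
    = 20.2 × 1.5461 = 31.2314 km/h

31.2 km/h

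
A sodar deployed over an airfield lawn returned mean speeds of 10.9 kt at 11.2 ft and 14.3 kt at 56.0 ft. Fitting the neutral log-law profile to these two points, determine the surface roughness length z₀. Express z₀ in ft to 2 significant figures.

z₀ ≈ 0.064 ft

Log law: V(z) ∝ ln(z/z₀). With r = V₁/V₂ = 10.9/14.3 = 0.76224,
r · ln(z₂/z₀) = ln(z₁/z₀) ⇒ ln z₀ = (ln z₁ − r·ln z₂)/(1 − r)
ln z₀ = (2.41591 − 0.76224×4.02535) / 0.23776 = -2.7438
z₀ = exp(-2.7438) = 0.06433 ft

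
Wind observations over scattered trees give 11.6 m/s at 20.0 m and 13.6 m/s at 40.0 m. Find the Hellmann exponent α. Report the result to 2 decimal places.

Power law: V₂/V₁ = (z₂/z₁)^α ⇒ α = ln(V₂/V₁) / ln(z₂/z₁)
α = ln(13.6/11.6) / ln(40.0/20.0) = ln(1.1724) / ln(2.0000)
  = 0.15906 / 0.69315 = 0.22948

α ≈ 0.23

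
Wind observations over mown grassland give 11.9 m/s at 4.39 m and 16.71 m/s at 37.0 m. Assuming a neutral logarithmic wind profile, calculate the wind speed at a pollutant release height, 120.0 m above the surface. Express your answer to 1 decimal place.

19.4 m/s

Log law: V ∝ ln(z/z₀). From the pair, with r = V₁/V₂ = 0.71215,
ln z₀ = (ln z₁ − r·ln z₂)/(1 − r) = (1.4793 − 0.71215×3.6109)/0.28785 = -3.7942 → z₀ = 0.02250 m
V₃ = V₁ · ln(z₃/z₀)/ln(z₁/z₀) = 11.9 × 8.5817/5.2736 = 19.3650 m/s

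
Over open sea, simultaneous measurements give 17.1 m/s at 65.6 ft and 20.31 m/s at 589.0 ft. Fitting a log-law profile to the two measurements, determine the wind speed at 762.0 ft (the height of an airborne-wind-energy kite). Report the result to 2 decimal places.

Log law: V ∝ ln(z/z₀). From the pair, with r = V₁/V₂ = 0.84195,
ln z₀ = (ln z₁ − r·ln z₂)/(1 − r) = (4.1836 − 0.84195×6.3784)/0.15805 = -7.5086 → z₀ = 0.0005483 ft
V₃ = V₁ · ln(z₃/z₀)/ln(z₁/z₀) = 17.1 × 14.1446/11.6922 = 20.6866 m/s

20.69 m/s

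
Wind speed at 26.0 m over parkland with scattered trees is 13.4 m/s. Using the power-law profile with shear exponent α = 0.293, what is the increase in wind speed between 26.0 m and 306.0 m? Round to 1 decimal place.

Power law: V₂ = V₁ · (z₂/z₁)^α = 13.4 × (11.7692)^0.293 = 27.5952 m/s
ΔV = 27.5952 − 13.4 = 14.1952 m/s

14.2 m/s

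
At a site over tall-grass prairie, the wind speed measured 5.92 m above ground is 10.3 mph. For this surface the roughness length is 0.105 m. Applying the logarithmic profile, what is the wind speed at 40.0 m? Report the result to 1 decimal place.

Log law: V(z) ∝ ln(z/z₀), so V₂/V₁ = ln(z₂/z₀) / ln(z₁/z₀).
ln(40.0/0.105) = 5.9427, ln(5.92/0.105) = 4.0321
V₂ = 10.3 × 5.9427/4.0321 = 10.3 × 1.4738 = 15.1804 mph

15.2 mph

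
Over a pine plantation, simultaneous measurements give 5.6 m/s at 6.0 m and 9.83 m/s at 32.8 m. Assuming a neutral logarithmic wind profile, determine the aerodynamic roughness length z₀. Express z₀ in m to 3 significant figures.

z₀ ≈ 0.633 m

Log law: V(z) ∝ ln(z/z₀). With r = V₁/V₂ = 5.6/9.83 = 0.56968,
r · ln(z₂/z₀) = ln(z₁/z₀) ⇒ ln z₀ = (ln z₁ − r·ln z₂)/(1 − r)
ln z₀ = (1.79176 − 0.56968×3.49043) / 0.43032 = -0.4571
z₀ = exp(-0.4571) = 0.6331 m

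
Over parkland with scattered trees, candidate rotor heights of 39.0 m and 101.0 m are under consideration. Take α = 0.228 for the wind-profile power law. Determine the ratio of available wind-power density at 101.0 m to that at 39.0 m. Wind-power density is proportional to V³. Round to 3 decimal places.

1.917

Speed ratio: V_B/V_A = (z_B/z_A)^α = (101.0/39.0)^0.228 = (2.5897)^0.228 = 1.24229
Power-density ratio: P_B/P_A = (V_B/V_A)³ = (1.24229)³ = 1.91720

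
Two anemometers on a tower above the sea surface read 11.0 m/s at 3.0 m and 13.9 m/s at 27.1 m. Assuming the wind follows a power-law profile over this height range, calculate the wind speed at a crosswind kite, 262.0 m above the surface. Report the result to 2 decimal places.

17.69 m/s

First find α: α = ln(V₂/V₁)/ln(z₂/z₁) = ln(13.9/11.0)/ln(27.1/3.0) = 0.23399/2.20092 = 0.1063
Extrapolate from 27.1 m to 262.0 m: V₃ = 13.9 × (262.0/27.1)^0.1063 = 13.9 × 1.2728 = 17.6918 m/s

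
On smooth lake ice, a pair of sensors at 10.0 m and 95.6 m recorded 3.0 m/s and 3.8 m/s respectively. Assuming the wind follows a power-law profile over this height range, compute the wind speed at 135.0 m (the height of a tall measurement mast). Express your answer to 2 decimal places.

First find α: α = ln(V₂/V₁)/ln(z₂/z₁) = ln(3.8/3.0)/ln(95.6/10.0) = 0.23639/2.25759 = 0.1047
Extrapolate from 95.6 m to 135.0 m: V₃ = 3.8 × (135.0/95.6)^0.1047 = 3.8 × 1.0368 = 3.9398 m/s

3.94 m/s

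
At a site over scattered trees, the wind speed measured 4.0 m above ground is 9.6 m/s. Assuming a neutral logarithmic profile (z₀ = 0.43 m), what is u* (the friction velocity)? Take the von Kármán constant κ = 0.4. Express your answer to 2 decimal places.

u* ≈ 1.72 m/s

Log law: V(z) = (u*/κ) · ln(z/z₀) ⇒ u* = κ · V / ln(z/z₀)
u* = 0.4 × 9.6 / ln(4.0/0.43) = 0.4 × 9.6 / 2.2303
   = 3.8400 / 2.2303 = 1.7218 m/s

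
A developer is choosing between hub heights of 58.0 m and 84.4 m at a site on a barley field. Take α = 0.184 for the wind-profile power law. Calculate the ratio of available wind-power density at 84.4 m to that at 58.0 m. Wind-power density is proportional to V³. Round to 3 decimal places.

Speed ratio: V_B/V_A = (z_B/z_A)^α = (84.4/58.0)^0.184 = (1.4552)^0.184 = 1.07146
Power-density ratio: P_B/P_A = (V_B/V_A)³ = (1.07146)³ = 1.23007

1.230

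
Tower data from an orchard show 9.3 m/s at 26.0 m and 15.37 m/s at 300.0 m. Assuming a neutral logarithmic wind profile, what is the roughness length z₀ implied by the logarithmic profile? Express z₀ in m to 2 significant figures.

z₀ ≈ 0.61 m

Log law: V(z) ∝ ln(z/z₀). With r = V₁/V₂ = 9.3/15.37 = 0.60507,
r · ln(z₂/z₀) = ln(z₁/z₀) ⇒ ln z₀ = (ln z₁ − r·ln z₂)/(1 − r)
ln z₀ = (3.25810 − 0.60507×5.70378) / 0.39493 = -0.4890
z₀ = exp(-0.4890) = 0.6132 m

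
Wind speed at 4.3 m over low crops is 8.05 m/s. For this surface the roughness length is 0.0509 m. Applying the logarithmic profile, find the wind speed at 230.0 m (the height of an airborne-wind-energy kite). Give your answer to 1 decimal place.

Log law: V(z) ∝ ln(z/z₀), so V₂/V₁ = ln(z₂/z₀) / ln(z₁/z₀).
ln(230.0/0.0509) = 8.4160, ln(4.3/0.0509) = 4.4365
V₂ = 8.05 × 8.4160/4.4365 = 8.05 × 1.8970 = 15.2707 m/s

15.3 m/s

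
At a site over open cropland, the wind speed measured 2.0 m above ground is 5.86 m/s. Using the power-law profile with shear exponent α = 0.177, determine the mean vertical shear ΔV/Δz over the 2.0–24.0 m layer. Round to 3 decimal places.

Power law: V₂ = V₁ · (z₂/z₁)^α = 5.86 × (12.0000)^0.177 = 9.0973 m/s
ΔV/Δz = (9.0973 − 5.86)/(24.0 − 2.0) = 3.2373/22.0000 = 0.14715 m/s/m

0.147 m/s/m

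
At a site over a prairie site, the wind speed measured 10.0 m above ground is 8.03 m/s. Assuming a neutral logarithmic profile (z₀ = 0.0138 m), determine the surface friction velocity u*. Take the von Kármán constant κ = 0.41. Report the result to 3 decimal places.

u* ≈ 0.500 m/s

Log law: V(z) = (u*/κ) · ln(z/z₀) ⇒ u* = κ · V / ln(z/z₀)
u* = 0.41 × 8.03 / ln(10.0/0.0138) = 0.41 × 8.03 / 6.5857
   = 3.2923 / 6.5857 = 0.4999 m/s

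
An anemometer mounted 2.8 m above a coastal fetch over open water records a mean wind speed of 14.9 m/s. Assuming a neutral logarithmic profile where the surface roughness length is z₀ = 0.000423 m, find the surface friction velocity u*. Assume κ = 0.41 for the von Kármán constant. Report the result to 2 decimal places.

Log law: V(z) = (u*/κ) · ln(z/z₀) ⇒ u* = κ · V / ln(z/z₀)
u* = 0.41 × 14.9 / ln(2.8/0.000423) = 0.41 × 14.9 / 8.7978
   = 6.1090 / 8.7978 = 0.6944 m/s

u* ≈ 0.69 m/s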